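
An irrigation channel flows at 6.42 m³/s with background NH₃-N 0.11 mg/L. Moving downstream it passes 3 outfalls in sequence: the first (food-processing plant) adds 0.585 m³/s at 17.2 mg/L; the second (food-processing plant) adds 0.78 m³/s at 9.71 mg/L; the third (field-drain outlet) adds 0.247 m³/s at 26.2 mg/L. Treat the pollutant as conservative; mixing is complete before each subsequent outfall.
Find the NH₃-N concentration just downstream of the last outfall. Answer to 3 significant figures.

Outfall 1: combined Q = 7.005 m³/s; C = (6.420·0.1100 + 0.5850·17.20)/7.005 = 1.537 mg/L.
Outfall 2: combined Q = 7.785 m³/s; C = (7.005·1.537 + 0.7800·9.710)/7.785 = 2.356 mg/L.
Outfall 3: combined Q = 8.032 m³/s; C = (7.785·2.356 + 0.2470·26.20)/8.032 = 3.089 mg/L.

3.09 mg/L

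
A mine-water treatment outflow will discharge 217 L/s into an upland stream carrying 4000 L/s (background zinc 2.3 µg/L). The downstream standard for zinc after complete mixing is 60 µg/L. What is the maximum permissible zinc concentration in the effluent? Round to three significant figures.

1120 µg/L

At the limit, (Qr·Cr + Qe·Cₑ)/(Qr + Qe) = 60:
Cₑ = (4217·60 − 4000·2.300) / 217.0 = 1124 µg/L.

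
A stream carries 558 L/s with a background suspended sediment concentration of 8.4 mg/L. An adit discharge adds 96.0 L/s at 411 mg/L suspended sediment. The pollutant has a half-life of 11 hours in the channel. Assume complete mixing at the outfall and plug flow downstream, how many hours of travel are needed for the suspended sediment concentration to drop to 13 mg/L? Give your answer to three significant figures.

Conservation of mass: C = (558.0·8.400 + 96.00·411.0) / 654.0 = 44140/654.0 = 67.50 mg/L.
Half-life 11 h → k = ln 2 / 11 = 0.06301 h⁻¹ = 1.512 d⁻¹.
67.50·exp(−k·t) = 13 → t = ln(67.50/13)/k = 94100 s = 26.14 h.

26.1 h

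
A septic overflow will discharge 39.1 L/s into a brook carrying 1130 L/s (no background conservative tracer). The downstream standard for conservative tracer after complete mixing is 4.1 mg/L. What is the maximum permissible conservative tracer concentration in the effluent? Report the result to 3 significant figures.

123 mg/L

At the limit, (Qr·Cr + Qe·Cₑ)/(Qr + Qe) = 4.1:
Cₑ = (1169·4.1 − 1130·0) / 39.10 = 122.6 mg/L.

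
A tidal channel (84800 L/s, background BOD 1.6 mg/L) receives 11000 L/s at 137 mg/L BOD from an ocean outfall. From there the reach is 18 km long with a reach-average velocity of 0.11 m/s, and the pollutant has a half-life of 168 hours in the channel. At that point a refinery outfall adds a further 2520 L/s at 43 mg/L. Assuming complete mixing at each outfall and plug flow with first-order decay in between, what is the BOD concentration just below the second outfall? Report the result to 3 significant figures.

Mass balance: C = (84800·1.600 + 11000·137.0) / 95800 = 1643000/95800 = 17.15 mg/L; combined flow 95800 L/s.
Travel time t = 18·1000 / 0.11 = 163600 s = 45.45 h.
Half-life 168 h → k = ln 2 / 168 = 0.004126 h⁻¹ = 0.09902 d⁻¹.
Applying C = C₀e^(−kt): 17.15 × 0.8290 = 14.21 mg/L.
At the second outfall, C = (95800·14.21 + 2520·43.00) / (95800 + 2520) = 14.95 mg/L.

15.0 mg/L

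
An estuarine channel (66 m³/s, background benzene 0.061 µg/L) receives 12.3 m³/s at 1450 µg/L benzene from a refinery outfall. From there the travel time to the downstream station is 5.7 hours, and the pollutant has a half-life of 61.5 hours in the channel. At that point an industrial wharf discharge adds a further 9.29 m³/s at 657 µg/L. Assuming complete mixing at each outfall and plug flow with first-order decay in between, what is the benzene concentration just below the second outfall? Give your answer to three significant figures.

261 µg/L

Flow-weighted average: C = (66.00·0.06100 + 12.30·1450) / 78.30 = 17840/78.30 = 227.8 µg/L; combined flow 78.30 m³/s.
Half-life 61.5 h → k = ln 2 / 61.5 = 0.01127 h⁻¹ = 0.2705 d⁻¹.
Applying C = C₀e^(−kt): 227.8 × 0.9378 = 213.7 µg/L.
At the second outfall, C = (78.30·213.7 + 9.290·657.0) / (78.30 + 9.290) = 260.7 µg/L.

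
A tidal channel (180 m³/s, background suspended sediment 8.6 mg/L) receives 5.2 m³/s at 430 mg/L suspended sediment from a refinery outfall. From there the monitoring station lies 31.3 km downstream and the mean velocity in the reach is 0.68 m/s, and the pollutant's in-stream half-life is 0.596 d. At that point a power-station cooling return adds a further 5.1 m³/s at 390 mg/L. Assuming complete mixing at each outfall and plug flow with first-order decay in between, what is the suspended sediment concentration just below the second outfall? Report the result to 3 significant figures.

Mass balance: C = (180.0·8.600 + 5.200·430.0) / 185.2 = 3784/185.2 = 20.43 mg/L; combined flow 185.2 m³/s.
Travel time t = 31.3·1000 / 0.68 = 46030 s = 12.79 h.
Half-life 0.596 d → k = ln 2 / 0.596 = 1.163 d⁻¹.
After decay, C = 20.43 × e^(−kt) = 20.43 × 0.5382 = 11.00 mg/L.
Second outfall: C = (185.2·11.00 + 5.100·390.0)/190.3 = 21.15 mg/L.

21.2 mg/L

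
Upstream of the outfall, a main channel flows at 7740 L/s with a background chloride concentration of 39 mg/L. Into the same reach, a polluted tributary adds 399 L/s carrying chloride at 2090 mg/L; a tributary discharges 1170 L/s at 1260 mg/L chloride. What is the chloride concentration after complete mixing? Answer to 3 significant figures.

280 mg/L

Mass balance: C = (7740·39.00 + 399.0·2090 + 1170·1260) / 9309 = 2610000/9309 = 280.4 mg/L.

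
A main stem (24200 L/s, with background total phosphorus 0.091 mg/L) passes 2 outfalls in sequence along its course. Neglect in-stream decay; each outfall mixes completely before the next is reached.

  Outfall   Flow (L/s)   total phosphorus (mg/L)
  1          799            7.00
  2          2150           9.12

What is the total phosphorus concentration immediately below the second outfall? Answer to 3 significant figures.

1.01 mg/L

After outfall 1: Q = 24200 + 799.0 = 25000 L/s; C = (24200·0.09100 + 799.0·7.000)/25000 = 0.3118 mg/L.
After outfall 2: Q = 25000 + 2150 = 27150 L/s; C = (25000·0.3118 + 2150·9.120)/27150 = 1.009 mg/L.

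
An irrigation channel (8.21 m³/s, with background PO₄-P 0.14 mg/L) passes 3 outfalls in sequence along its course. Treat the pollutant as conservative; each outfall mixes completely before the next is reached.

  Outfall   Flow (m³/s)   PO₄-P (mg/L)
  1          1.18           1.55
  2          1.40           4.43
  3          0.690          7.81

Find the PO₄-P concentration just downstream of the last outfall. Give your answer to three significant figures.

Below outfall 1: Q → 9.390 m³/s, C = (8.210·0.1400 + 1.180·1.550)/9.390 = 0.3172 mg/L.
Below outfall 2: Q → 10.79 m³/s, C = (9.390·0.3172 + 1.400·4.430)/10.79 = 0.8508 mg/L.
Below outfall 3: Q → 11.48 m³/s, C = (10.79·0.8508 + 0.6900·7.810)/11.48 = 1.269 mg/L.

1.27 mg/L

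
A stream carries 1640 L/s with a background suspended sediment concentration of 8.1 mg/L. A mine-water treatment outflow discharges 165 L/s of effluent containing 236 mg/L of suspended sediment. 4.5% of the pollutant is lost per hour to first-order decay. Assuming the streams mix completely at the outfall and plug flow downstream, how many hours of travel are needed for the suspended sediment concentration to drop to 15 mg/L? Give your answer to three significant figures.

Mixed concentration C = ΣQC/ΣQ = (1640·8.100 + 165.0·236.0) / 1805 = 52220/1805 = 28.93 mg/L.
4.5%/h lost → k = −ln(1 − 0.045) = 0.04604 h⁻¹.
28.93·exp(−k·t) = 15 → t = ln(28.93/15)/k = 51360 s = 14.27 h.

14.3 h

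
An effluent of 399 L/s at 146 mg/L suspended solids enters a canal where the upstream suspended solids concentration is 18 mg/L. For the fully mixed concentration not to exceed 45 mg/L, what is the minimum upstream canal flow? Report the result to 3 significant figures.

1490 L/s

Set C_mix = 45: (Q·18.00 + 399.0·146.0) / (Q + 399.0) = 45
→ Q = 399.0·(146.0 − 45)/(45 − 18.00) = 1493 L/s.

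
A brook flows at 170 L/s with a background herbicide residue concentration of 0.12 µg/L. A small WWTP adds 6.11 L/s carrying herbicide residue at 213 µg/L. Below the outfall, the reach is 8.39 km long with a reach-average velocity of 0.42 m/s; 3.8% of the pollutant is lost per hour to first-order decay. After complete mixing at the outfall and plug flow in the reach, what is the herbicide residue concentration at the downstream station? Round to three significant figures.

6.05 µg/L

Mass balance: C = (170.0·0.1200 + 6.110·213.0) / 176.1 = 1322/176.1 = 7.506 µg/L.
Travel time t = 8.39·1000 / 0.42 = 19980 s = 5.549 h.
3.8%/h lost → k = −ln(1 − 0.038) = 0.03874 h⁻¹.
First-order decay: C = 7.506·exp(−k·t) = 7.506·0.8066 = 6.054 µg/L.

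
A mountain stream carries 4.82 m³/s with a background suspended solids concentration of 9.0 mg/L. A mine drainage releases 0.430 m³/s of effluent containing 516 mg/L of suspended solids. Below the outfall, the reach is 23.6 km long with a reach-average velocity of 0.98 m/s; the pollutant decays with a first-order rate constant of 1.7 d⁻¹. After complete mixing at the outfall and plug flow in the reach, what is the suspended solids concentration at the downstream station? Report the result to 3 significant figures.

31.5 mg/L

Conservation of mass: C = (4.820·9.000 + 0.4300·516.0) / 5.250 = 265.3/5.250 = 50.53 mg/L.
Travel time t = 23.6·1000 / 0.98 = 24080 s = 6.689 h.
First-order decay: C = 50.53·exp(−k·t) = 50.53·0.6226 = 31.46 mg/L.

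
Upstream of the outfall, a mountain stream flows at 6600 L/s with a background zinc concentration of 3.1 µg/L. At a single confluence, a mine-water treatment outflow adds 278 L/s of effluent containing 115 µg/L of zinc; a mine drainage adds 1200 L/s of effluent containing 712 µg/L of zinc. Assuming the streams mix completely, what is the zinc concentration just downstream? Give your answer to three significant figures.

Flow-weighted average: C = (6600·3.100 + 278.0·115.0 + 1200·712.0) / 8078 = 906800/8078 = 112.3 µg/L.

112 µg/L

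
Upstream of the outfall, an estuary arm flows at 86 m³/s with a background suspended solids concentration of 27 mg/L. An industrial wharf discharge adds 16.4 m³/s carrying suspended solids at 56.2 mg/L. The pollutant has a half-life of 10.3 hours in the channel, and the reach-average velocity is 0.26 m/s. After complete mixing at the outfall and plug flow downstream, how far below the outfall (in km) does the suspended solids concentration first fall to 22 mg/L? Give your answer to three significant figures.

5.07 km

Mixed concentration C = ΣQC/ΣQ = (86.00·27.00 + 16.40·56.20) / 102.4 = 3244/102.4 = 31.68 mg/L.
Half-life 10.3 h → k = ln 2 / 10.3 = 0.06730 h⁻¹ = 1.615 d⁻¹.
Set 31.68·exp(−k·t) = 22 → t = ln(31.68/22)/k = 19500 s = 5.417 h.
Distance = v·t = 0.26·19500 = 5070 m = 5.070 km.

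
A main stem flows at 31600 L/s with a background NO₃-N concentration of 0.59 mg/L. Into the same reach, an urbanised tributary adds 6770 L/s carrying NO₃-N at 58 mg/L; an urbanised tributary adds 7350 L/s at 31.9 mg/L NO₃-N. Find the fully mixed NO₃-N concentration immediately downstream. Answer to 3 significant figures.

Conservation of mass: C = (31600·0.5900 + 6770·58.00 + 7350·31.90) / 45720 = 645800/45720 = 14.12 mg/L.

14.1 mg/L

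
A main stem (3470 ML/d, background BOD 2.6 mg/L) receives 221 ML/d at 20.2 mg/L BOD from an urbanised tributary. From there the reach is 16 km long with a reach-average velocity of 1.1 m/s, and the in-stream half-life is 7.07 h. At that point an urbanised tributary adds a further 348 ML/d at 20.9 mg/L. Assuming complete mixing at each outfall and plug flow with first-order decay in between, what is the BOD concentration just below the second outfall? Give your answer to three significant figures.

4.05 mg/L

Flow-weighted average: C = (3470·2.600 + 221.0·20.20) / 3691 = 13490/3691 = 3.654 mg/L; combined flow 3691 ML/d.
Travel time t = 16·1000 / 1.1 = 14550 s = 4.040 h.
Half-life 7.07 h → k = ln 2 / 7.07 = 0.09804 h⁻¹ = 2.353 d⁻¹.
First-order decay: C = 3.654·exp(−k·t) = 3.654·0.6729 = 2.459 mg/L.
At the second outfall, C = (3691·2.459 + 348.0·20.90) / (3691 + 348.0) = 4.048 mg/L.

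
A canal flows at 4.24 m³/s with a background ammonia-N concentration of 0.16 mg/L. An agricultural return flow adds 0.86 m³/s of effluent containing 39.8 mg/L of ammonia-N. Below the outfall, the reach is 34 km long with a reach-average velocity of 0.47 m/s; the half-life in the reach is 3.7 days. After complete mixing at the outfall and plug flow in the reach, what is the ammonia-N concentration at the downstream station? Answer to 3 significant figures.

5.85 mg/L

Flow-weighted average: C = (4.240·0.1600 + 0.8600·39.80) / 5.100 = 34.91/5.100 = 6.844 mg/L.
Travel time t = 34·1000 / 0.47 = 72340 s = 20.09 h.
Half-life 3.7 d → k = ln 2 / 3.7 = 0.1873 d⁻¹.
Decay over the reach: 6.844·exp(−kt) = 6.844·0.8548 = 5.851 mg/L.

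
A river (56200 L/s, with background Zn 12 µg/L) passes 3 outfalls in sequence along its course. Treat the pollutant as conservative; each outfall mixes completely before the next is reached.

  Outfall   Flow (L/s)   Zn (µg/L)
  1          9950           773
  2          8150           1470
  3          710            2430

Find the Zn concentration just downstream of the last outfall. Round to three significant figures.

294 µg/L

Below outfall 1: Q → 66150 L/s, C = (56200·12.00 + 9950·773.0)/66150 = 126.5 µg/L.
Below outfall 2: Q → 74300 L/s, C = (66150·126.5 + 8150·1470)/74300 = 273.8 µg/L.
Below outfall 3: Q → 75010 L/s, C = (74300·273.8 + 710.0·2430)/75010 = 294.2 µg/L.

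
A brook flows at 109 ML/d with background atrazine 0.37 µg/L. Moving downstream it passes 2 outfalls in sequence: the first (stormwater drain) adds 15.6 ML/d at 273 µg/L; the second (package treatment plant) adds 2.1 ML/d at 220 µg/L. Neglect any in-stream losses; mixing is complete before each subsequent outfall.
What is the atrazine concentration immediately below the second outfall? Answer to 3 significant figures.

37.6 µg/L

Below outfall 1: Q → 124.6 ML/d, C = (109.0·0.3700 + 15.60·273.0)/124.6 = 34.50 µg/L.
Below outfall 2: Q → 126.7 ML/d, C = (124.6·34.50 + 2.100·220.0)/126.7 = 37.58 µg/L.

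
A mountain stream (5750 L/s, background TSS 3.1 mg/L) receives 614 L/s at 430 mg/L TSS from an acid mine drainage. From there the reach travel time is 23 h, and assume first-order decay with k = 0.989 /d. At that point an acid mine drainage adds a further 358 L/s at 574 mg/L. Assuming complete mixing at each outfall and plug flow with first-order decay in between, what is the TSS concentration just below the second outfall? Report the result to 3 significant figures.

After mixing, C = (5750·3.100 + 614.0·430.0) / 6364 = 281800/6364 = 44.29 mg/L; combined flow 6364 L/s.
First-order decay: C = 44.29·exp(−k·t) = 44.29·0.3876 = 17.17 mg/L.
At the second outfall, C = (6364·17.17 + 358.0·574.0) / (6364 + 358.0) = 46.82 mg/L.

46.8 mg/L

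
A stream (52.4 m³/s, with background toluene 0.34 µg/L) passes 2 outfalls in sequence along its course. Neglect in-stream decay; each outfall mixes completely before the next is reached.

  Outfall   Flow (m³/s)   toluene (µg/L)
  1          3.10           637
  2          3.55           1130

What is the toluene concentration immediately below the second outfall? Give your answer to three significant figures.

102 µg/L

After outfall 1: Q = 52.40 + 3.100 = 55.50 m³/s; C = (52.40·0.3400 + 3.100·637.0)/55.50 = 35.90 µg/L.
After outfall 2: Q = 55.50 + 3.550 = 59.05 m³/s; C = (55.50·35.90 + 3.550·1130)/59.05 = 101.7 µg/L.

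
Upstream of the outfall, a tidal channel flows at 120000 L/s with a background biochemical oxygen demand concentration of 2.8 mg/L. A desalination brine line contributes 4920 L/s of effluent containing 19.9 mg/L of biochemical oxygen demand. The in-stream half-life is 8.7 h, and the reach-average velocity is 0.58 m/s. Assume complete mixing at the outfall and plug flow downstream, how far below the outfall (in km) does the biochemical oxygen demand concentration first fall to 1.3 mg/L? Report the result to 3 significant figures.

25.8 km

After mixing, C = (120000·2.800 + 4920·19.90) / 124900 = 433900/124900 = 3.473 mg/L.
Half-life 8.7 h → k = ln 2 / 8.7 = 0.07967 h⁻¹ = 1.912 d⁻¹.
Set 3.473·exp(−k·t) = 1.3 → t = ln(3.473/1.3)/k = 44410 s = 12.34 h.
Distance = v·t = 0.58·44410 = 25760 m = 25.76 km.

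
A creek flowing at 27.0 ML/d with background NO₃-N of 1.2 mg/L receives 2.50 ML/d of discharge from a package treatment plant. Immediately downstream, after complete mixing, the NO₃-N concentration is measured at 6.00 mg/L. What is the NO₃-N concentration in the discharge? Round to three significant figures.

57.8 mg/L

Mass balance: 27.00·1.200 + 2.500·Cₑ = 29.50·6.000
→ Cₑ = (29.50·6.000 − 27.00·1.200) / 2.500 = 57.84 mg/L.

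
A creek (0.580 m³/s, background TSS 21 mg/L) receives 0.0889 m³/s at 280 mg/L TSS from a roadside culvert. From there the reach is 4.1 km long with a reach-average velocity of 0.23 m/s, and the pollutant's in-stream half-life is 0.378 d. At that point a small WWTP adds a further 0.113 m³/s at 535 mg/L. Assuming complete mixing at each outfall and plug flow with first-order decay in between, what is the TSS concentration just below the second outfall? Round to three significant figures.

110 mg/L

Mass balance: C = (0.5800·21.00 + 0.08890·280.0) / 0.6689 = 37.07/0.6689 = 55.42 mg/L; combined flow 0.6689 m³/s.
Travel time t = 4.1·1000 / 0.23 = 17830 s = 4.952 h.
Half-life 0.378 d → k = ln 2 / 0.378 = 1.834 d⁻¹.
Decay over the reach: 55.42·exp(−kt) = 55.42·0.6850 = 37.96 mg/L.
At the second outfall, C = (0.6689·37.96 + 0.1130·535.0) / (0.6689 + 0.1130) = 109.8 mg/L.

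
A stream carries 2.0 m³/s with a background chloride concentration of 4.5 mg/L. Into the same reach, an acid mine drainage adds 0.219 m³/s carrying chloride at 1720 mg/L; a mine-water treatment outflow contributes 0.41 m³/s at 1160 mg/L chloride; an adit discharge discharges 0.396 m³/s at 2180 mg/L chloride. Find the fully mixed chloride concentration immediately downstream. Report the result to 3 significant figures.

570 mg/L

Conservation of mass: C = (2.000·4.500 + 0.2190·1720 + 0.4100·1160 + 0.3960·2180) / 3.025 = 1725/3.025 = 570.1 mg/L.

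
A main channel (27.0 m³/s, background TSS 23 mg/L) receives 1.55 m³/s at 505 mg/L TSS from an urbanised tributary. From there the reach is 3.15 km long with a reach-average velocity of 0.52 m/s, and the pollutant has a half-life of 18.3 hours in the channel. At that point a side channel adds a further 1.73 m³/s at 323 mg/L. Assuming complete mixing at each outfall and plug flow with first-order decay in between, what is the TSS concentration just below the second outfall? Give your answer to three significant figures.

Mass balance: C = (27.00·23.00 + 1.550·505.0) / 28.55 = 1404/28.55 = 49.17 mg/L; combined flow 28.55 m³/s.
Travel time t = 3.15·1000 / 0.52 = 6058 s = 1.683 h.
Half-life 18.3 h → k = ln 2 / 18.3 = 0.03788 h⁻¹ = 0.9090 d⁻¹.
First-order decay: C = 49.17·exp(−k·t) = 49.17·0.9383 = 46.13 mg/L.
At the second outfall, C = (28.55·46.13 + 1.730·323.0) / (28.55 + 1.730) = 61.95 mg/L.

62.0 mg/L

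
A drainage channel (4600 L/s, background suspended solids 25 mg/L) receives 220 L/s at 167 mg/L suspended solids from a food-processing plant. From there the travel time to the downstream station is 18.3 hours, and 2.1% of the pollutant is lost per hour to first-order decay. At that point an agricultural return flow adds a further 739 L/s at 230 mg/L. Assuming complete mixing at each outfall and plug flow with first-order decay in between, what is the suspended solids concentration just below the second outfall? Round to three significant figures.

Conservation of mass: C = (4600·25.00 + 220.0·167.0) / 4820 = 151700/4820 = 31.48 mg/L; combined flow 4820 L/s.
2.1%/h lost → k = −ln(1 − 0.021) = 0.02122 h⁻¹.
First-order decay: C = 31.48·exp(−k·t) = 31.48·0.6781 = 21.35 mg/L.
At the second outfall, C = (4820·21.35 + 739.0·230.0) / (4820 + 739.0) = 49.09 mg/L.

49.1 mg/L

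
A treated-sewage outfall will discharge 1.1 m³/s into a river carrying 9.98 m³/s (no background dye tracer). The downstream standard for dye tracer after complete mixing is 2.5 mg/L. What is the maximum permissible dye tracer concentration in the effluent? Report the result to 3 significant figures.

At the limit, (Qr·Cr + Qe·Cₑ)/(Qr + Qe) = 2.5:
Cₑ = (11.08·2.5 − 9.980·0) / 1.100 = 25.18 mg/L.

25.2 mg/L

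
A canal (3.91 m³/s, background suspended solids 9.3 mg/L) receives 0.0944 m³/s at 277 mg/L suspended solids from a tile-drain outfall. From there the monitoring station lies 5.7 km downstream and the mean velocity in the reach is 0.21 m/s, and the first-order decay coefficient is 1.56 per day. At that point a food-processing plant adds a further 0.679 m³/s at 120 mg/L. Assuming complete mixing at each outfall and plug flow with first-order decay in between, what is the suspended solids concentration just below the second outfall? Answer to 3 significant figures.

Flow-weighted average: C = (3.910·9.300 + 0.09440·277.0) / 4.004 = 62.51/4.004 = 15.61 mg/L; combined flow 4.004 m³/s.
Travel time t = 5.7·1000 / 0.21 = 27140 s = 7.540 h.
Applying C = C₀e^(−kt): 15.61 × 0.6126 = 9.563 mg/L.
At the second outfall, C = (4.004·9.563 + 0.6790·120.0) / (4.004 + 0.6790) = 25.57 mg/L.

25.6 mg/L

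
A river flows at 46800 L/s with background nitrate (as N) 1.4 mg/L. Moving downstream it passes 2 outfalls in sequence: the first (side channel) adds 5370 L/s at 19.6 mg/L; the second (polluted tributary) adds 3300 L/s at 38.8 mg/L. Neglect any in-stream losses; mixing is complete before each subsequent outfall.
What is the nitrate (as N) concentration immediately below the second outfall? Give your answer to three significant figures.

Outfall 1: combined Q = 52170 L/s; C = (46800·1.400 + 5370·19.60)/52170 = 3.273 mg/L.
Outfall 2: combined Q = 55470 L/s; C = (52170·3.273 + 3300·38.80)/55470 = 5.387 mg/L.

5.39 mg/L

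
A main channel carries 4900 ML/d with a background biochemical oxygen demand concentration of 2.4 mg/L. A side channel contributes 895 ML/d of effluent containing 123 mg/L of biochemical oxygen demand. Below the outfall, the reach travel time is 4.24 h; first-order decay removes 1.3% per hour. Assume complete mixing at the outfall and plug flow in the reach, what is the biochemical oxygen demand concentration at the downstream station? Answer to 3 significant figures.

Conservation of mass: C = (4900·2.400 + 895.0·123.0) / 5795 = 121800/5795 = 21.03 mg/L.
1.3%/h lost → k = −ln(1 − 0.013) = 0.01309 h⁻¹.
Decay over the reach: 21.03·exp(−kt) = 21.03·0.9460 = 19.89 mg/L.

19.9 mg/L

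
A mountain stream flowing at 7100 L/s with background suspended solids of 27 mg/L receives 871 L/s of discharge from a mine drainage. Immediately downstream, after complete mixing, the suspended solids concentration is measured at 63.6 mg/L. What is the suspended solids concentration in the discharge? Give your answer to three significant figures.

362 mg/L

Mass balance: 7100·27.00 + 871.0·Cₑ = 7971·63.60
→ Cₑ = (7971·63.60 − 7100·27.00) / 871.0 = 361.9 mg/L.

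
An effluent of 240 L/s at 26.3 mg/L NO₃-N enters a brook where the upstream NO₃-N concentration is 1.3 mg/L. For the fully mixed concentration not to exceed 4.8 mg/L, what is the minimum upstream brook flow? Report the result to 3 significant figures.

1470 L/s

Set C_mix = 4.8: (Q·1.300 + 240.0·26.30) / (Q + 240.0) = 4.8
→ Q = 240.0·(26.30 − 4.8)/(4.8 − 1.300) = 1474 L/s.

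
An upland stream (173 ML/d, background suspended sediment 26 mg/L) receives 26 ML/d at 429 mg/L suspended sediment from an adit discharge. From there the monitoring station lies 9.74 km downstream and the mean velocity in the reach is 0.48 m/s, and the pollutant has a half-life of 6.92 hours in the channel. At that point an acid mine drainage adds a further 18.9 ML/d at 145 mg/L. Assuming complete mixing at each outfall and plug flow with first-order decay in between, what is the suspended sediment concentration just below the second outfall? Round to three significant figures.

Mass balance: C = (173.0·26.00 + 26.00·429.0) / 199.0 = 15650/199.0 = 78.65 mg/L; combined flow 199.0 ML/d.
Travel time t = 9.74·1000 / 0.48 = 20290 s = 5.637 h.
Half-life 6.92 h → k = ln 2 / 6.92 = 0.1002 h⁻¹ = 2.404 d⁻¹.
After decay, C = 78.65 × e^(−kt) = 78.65 × 0.5686 = 44.72 mg/L.
Second outfall: C = (199.0·44.72 + 18.90·145.0)/217.9 = 53.42 mg/L.

53.4 mg/L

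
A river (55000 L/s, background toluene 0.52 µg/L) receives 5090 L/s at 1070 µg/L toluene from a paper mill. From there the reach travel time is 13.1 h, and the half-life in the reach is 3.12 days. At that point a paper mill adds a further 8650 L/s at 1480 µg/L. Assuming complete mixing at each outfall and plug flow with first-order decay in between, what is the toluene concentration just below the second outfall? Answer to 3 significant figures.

Flow-weighted average: C = (55000·0.5200 + 5090·1070) / 60090 = 5475000/60090 = 91.11 µg/L; combined flow 60090 L/s.
Half-life 3.12 d → k = ln 2 / 3.12 = 0.2222 d⁻¹.
After decay, C = 91.11 × e^(−kt) = 91.11 × 0.8858 = 80.71 µg/L.
At the second outfall, C = (60090·80.71 + 8650·1480) / (60090 + 8650) = 256.8 µg/L.

257 µg/L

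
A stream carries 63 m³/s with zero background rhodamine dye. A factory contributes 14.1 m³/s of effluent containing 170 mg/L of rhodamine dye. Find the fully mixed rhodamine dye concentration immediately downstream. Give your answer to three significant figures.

Conservation of mass: C = (63.00·0 + 14.10·170.0) / 77.10 = 2397/77.10 = 31.09 mg/L.

31.1 mg/L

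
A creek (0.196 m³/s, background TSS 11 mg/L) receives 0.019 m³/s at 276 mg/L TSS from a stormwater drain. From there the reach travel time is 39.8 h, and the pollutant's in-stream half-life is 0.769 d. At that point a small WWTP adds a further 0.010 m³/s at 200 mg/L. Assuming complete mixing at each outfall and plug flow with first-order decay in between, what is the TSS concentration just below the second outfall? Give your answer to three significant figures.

16.3 mg/L

Mass balance: C = (0.1960·11.00 + 0.01900·276.0) / 0.2150 = 7.400/0.2150 = 34.42 mg/L; combined flow 0.2150 m³/s.
Half-life 0.769 d → k = ln 2 / 0.769 = 0.9014 d⁻¹.
Applying C = C₀e^(−kt): 34.42 × 0.2243 = 7.720 mg/L.
Second outfall: C = (0.2150·7.720 + 0.01000·200.0)/0.2250 = 16.27 mg/L.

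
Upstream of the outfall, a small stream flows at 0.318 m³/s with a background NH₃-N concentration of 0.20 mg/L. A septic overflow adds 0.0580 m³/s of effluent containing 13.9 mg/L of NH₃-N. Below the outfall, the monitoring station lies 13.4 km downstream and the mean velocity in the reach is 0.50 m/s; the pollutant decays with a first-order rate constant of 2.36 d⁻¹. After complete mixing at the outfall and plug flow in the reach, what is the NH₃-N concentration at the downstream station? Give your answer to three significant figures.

1.11 mg/L

Mixed concentration C = ΣQC/ΣQ = (0.3180·0.2000 + 0.05800·13.90) / 0.3760 = 0.8698/0.3760 = 2.313 mg/L.
Travel time t = 13.4·1000 / 0.50 = 26800 s = 7.444 h.
After decay, C = 2.313 × e^(−kt) = 2.313 × 0.4809 = 1.113 mg/L.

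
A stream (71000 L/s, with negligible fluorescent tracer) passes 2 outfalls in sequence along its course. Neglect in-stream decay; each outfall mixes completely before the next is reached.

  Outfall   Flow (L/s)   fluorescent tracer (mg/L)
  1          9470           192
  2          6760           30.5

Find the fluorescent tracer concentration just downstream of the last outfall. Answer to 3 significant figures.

Outfall 1: combined Q = 80470 L/s; C = (71000·0 + 9470·192.0)/80470 = 22.60 mg/L.
Outfall 2: combined Q = 87230 L/s; C = (80470·22.60 + 6760·30.50)/87230 = 23.21 mg/L.

23.2 mg/L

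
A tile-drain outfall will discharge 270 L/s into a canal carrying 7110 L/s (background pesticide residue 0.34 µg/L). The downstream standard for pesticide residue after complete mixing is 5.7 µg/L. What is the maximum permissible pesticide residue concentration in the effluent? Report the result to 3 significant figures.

At the limit, (Qr·Cr + Qe·Cₑ)/(Qr + Qe) = 5.7:
Cₑ = (7380·5.7 − 7110·0.3400) / 270.0 = 146.8 µg/L.

147 µg/L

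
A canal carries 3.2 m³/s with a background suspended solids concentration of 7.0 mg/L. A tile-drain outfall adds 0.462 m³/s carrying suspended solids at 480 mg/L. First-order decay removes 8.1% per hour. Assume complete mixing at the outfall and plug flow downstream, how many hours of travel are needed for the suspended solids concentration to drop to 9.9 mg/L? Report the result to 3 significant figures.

22.6 h

After mixing, C = (3.200·7.000 + 0.4620·480.0) / 3.662 = 244.2/3.662 = 66.67 mg/L.
8.1%/h lost → k = −ln(1 − 0.081) = 0.08447 h⁻¹.
66.67·exp(−k·t) = 9.9 → t = ln(66.67/9.9)/k = 81290 s = 22.58 h.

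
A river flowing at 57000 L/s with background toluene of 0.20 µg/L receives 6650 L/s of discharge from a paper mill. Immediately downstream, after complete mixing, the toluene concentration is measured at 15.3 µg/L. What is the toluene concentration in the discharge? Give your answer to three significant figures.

145 µg/L

Mass balance: 57000·0.2000 + 6650·Cₑ = 63650·15.30
→ Cₑ = (63650·15.30 − 57000·0.2000) / 6650 = 144.7 µg/L.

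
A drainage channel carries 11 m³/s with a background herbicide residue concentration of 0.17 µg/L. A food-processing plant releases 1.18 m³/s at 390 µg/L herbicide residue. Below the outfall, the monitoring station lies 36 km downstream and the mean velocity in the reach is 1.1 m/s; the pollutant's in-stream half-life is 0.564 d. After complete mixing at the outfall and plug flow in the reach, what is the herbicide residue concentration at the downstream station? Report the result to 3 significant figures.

Mass balance: C = (11.00·0.1700 + 1.180·390.0) / 12.18 = 462.1/12.18 = 37.94 µg/L.
Travel time t = 36·1000 / 1.1 = 32730 s = 9.091 h.
Half-life 0.564 d → k = ln 2 / 0.564 = 1.229 d⁻¹.
First-order decay: C = 37.94·exp(−k·t) = 37.94·0.6278 = 23.82 µg/L.

23.8 µg/L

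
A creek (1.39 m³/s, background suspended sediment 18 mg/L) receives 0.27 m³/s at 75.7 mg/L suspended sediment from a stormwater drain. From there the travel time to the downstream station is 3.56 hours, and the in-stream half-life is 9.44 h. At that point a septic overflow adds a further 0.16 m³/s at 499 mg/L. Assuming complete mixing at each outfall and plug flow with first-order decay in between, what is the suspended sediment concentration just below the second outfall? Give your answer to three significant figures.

63.1 mg/L

After mixing, C = (1.390·18.00 + 0.2700·75.70) / 1.660 = 45.46/1.660 = 27.38 mg/L; combined flow 1.660 m³/s.
Half-life 9.44 h → k = ln 2 / 9.44 = 0.07343 h⁻¹ = 1.762 d⁻¹.
First-order decay: C = 27.38·exp(−k·t) = 27.38·0.7700 = 21.09 mg/L.
Second outfall: C = (1.660·21.09 + 0.1600·499.0)/1.820 = 63.10 mg/L.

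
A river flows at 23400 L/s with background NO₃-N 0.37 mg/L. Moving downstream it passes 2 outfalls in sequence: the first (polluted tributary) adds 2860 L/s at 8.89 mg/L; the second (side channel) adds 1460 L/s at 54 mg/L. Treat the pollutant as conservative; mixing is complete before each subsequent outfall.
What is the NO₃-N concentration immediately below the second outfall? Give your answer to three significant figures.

4.07 mg/L

After outfall 1: Q = 23400 + 2860 = 26260 L/s; C = (23400·0.3700 + 2860·8.890)/26260 = 1.298 mg/L.
After outfall 2: Q = 26260 + 1460 = 27720 L/s; C = (26260·1.298 + 1460·54.00)/27720 = 4.074 mg/L.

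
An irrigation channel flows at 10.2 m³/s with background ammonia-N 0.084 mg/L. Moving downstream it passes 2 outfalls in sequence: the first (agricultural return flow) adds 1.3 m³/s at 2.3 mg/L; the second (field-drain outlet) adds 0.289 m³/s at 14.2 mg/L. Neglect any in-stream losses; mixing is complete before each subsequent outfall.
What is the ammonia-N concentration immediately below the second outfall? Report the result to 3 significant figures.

0.674 mg/L

Outfall 1: combined Q = 11.50 m³/s; C = (10.20·0.08400 + 1.300·2.300)/11.50 = 0.3345 mg/L.
Outfall 2: combined Q = 11.79 m³/s; C = (11.50·0.3345 + 0.2890·14.20)/11.79 = 0.6744 mg/L.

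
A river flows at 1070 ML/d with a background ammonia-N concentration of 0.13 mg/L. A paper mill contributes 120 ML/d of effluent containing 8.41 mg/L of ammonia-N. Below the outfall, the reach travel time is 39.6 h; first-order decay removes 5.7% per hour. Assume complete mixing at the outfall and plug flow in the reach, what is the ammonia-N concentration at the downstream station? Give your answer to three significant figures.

0.0944 mg/L

Mass balance: C = (1070·0.1300 + 120.0·8.410) / 1190 = 1148/1190 = 0.9650 mg/L.
5.7%/h lost → k = −ln(1 − 0.057) = 0.05869 h⁻¹.
After decay, C = 0.9650 × e^(−kt) = 0.9650 × 0.09787 = 0.09444 mg/L.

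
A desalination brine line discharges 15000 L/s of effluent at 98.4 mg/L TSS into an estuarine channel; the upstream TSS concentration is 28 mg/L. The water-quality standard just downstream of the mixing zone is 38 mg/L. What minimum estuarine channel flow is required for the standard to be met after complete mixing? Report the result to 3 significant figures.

90600 L/s

Set C_mix = 38: (Q·28.00 + 15000·98.40) / (Q + 15000) = 38
→ Q = 15000·(98.40 − 38)/(38 − 28.00) = 90600 L/s.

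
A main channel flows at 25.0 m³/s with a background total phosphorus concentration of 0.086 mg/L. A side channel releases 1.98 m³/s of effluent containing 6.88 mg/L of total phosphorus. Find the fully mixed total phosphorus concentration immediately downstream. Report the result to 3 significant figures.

0.585 mg/L

Mixed concentration C = ΣQC/ΣQ = (25.00·0.08600 + 1.980·6.880) / 26.98 = 15.77/26.98 = 0.5846 mg/L.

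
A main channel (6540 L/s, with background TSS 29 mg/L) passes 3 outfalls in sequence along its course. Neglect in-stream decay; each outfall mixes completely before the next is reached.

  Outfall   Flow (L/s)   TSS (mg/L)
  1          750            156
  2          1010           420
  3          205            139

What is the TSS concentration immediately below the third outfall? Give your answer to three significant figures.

After outfall 1: Q = 6540 + 750.0 = 7290 L/s; C = (6540·29.00 + 750.0·156.0)/7290 = 42.07 mg/L.
After outfall 2: Q = 7290 + 1010 = 8300 L/s; C = (7290·42.07 + 1010·420.0)/8300 = 88.06 mg/L.
After outfall 3: Q = 8300 + 205.0 = 8505 L/s; C = (8300·88.06 + 205.0·139.0)/8505 = 89.28 mg/L.

89.3 mg/L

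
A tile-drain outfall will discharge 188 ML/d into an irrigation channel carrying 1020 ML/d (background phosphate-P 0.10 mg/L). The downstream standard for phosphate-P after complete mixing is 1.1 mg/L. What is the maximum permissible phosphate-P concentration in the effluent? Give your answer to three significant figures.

6.53 mg/L

At the limit, (Qr·Cr + Qe·Cₑ)/(Qr + Qe) = 1.1:
Cₑ = (1208·1.1 − 1020·0.1000) / 188.0 = 6.526 mg/L.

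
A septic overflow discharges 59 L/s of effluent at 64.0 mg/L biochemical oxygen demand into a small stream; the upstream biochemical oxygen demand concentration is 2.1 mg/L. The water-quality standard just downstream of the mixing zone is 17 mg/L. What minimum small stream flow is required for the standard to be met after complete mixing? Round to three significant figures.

Set C_mix = 17: (Q·2.100 + 59.00·64.00) / (Q + 59.00) = 17
→ Q = 59.00·(64.00 − 17)/(17 − 2.100) = 186.1 L/s.

186 L/s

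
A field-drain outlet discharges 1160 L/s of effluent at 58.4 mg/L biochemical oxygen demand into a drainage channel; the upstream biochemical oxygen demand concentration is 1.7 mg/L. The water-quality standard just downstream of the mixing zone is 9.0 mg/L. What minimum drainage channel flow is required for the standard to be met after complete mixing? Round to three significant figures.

Set C_mix = 9.0: (Q·1.700 + 1160·58.40) / (Q + 1160) = 9.0
→ Q = 1160·(58.40 − 9.0)/(9.0 − 1.700) = 7850 L/s.

7850 L/s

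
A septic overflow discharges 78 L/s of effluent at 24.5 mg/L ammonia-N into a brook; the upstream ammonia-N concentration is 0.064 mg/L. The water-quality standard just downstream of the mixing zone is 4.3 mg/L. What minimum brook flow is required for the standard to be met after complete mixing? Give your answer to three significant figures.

372 L/s

Set C_mix = 4.3: (Q·0.06400 + 78.00·24.50) / (Q + 78.00) = 4.3
→ Q = 78.00·(24.50 − 4.3)/(4.3 − 0.06400) = 372.0 L/s.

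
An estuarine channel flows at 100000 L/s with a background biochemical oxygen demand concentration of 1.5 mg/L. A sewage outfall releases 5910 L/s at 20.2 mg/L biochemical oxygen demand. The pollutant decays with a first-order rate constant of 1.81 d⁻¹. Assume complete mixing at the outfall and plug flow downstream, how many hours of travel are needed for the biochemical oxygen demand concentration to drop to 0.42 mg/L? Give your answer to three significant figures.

23.9 h

After mixing, C = (100000·1.500 + 5910·20.20) / 105900 = 269400/105900 = 2.543 mg/L.
2.543·exp(−k·t) = 0.42 → t = ln(2.543/0.42)/k = 85970 s = 23.88 h.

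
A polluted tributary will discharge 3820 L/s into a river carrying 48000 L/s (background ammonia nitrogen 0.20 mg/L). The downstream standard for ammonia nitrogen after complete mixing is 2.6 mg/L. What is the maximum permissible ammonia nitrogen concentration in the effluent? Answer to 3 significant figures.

32.8 mg/L

At the limit, (Qr·Cr + Qe·Cₑ)/(Qr + Qe) = 2.6:
Cₑ = (51820·2.6 − 48000·0.2000) / 3820 = 32.76 mg/L.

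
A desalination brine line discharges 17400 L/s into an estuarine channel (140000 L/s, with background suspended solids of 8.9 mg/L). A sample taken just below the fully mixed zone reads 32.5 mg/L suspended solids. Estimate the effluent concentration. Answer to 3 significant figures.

Mass balance: 140000·8.900 + 17400·Cₑ = 157400·32.50
→ Cₑ = (157400·32.50 − 140000·8.900) / 17400 = 222.4 mg/L.

222 mg/L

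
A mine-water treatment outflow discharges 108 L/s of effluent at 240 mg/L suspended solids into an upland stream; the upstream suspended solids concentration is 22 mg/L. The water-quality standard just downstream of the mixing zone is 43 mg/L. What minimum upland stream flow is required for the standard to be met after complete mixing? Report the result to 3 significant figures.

Set C_mix = 43: (Q·22.00 + 108.0·240.0) / (Q + 108.0) = 43
→ Q = 108.0·(240.0 − 43)/(43 − 22.00) = 1013 L/s.

1010 L/s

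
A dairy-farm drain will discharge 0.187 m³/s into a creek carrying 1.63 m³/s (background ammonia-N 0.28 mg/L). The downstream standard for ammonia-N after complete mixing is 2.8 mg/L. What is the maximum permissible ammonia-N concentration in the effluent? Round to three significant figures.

24.8 mg/L

At the limit, (Qr·Cr + Qe·Cₑ)/(Qr + Qe) = 2.8:
Cₑ = (1.817·2.8 − 1.630·0.2800) / 0.1870 = 24.77 mg/L.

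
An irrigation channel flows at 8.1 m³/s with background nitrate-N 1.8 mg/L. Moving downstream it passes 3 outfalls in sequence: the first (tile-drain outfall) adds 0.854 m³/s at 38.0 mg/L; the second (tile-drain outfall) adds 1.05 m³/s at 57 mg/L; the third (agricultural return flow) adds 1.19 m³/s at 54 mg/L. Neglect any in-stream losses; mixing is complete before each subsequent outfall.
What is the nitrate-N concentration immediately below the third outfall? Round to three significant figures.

15.3 mg/L

Outfall 1: combined Q = 8.954 m³/s; C = (8.100·1.800 + 0.8540·38.00)/8.954 = 5.253 mg/L.
Outfall 2: combined Q = 10.00 m³/s; C = (8.954·5.253 + 1.050·57.00)/10.00 = 10.68 mg/L.
Outfall 3: combined Q = 11.19 m³/s; C = (10.00·10.68 + 1.190·54.00)/11.19 = 15.29 mg/L.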